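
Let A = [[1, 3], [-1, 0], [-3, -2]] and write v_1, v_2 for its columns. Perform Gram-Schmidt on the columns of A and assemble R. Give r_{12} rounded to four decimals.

r_{12} = 2.7136

v_1 = (1, -1, -3); ‖v_1‖ = 3.3166, so e_1 = (0.3015, -0.3015, -0.9045).
r_{12} = e_1·v_2 = 2.7136.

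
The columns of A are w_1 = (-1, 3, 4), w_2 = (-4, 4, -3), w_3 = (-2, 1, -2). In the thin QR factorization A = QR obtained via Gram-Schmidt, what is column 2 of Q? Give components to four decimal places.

q_2 = (-0.6052, 0.5568, -0.5689)

w_1 = (-1, 3, 4); ‖w_1‖ = 5.0990, so q_1 = (-0.1961, 0.5883, 0.7845).
q_1·w_2 = (-0.1961)·(-4) + 0.5883·4 + 0.7845·(-3) = 0.7845.
u_2 = w_2 − 0.7845·q_1 = (-3.8462, 3.5385, -3.6154).
‖u_2‖ = 6.3549, so q_2 = (-0.6052, 0.5568, -0.5689).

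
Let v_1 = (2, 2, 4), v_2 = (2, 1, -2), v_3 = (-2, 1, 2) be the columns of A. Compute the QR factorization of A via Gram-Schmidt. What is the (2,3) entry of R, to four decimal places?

r_{23} = -2.1870

v_1 = (2, 2, 4); ‖v_1‖ = 4.8990, so e_1 = (0.4082, 0.4082, 0.8165).
e_1·v_2 = 0.4082·2 + 0.4082·1 + 0.8165·(-2) = -0.4082.
u_2 = v_2 + 0.4082·e_1 = (2.1667, 1.1667, -1.6667).
‖u_2‖ = 2.9721, so e_2 = (0.7290, 0.3925, -0.5608).
r_{23} = e_2·v_3 = -2.1870.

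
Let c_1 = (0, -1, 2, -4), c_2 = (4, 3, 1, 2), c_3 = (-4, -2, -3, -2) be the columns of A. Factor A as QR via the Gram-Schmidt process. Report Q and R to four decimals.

Q = [[0.0000, 0.7823, 0.0902], [-0.2182, 0.5029, 0.4509], [0.4364, 0.3632, -0.7440], [-0.8729, 0.0559, -0.4847]], R = [[4.5826, -1.9640, 0.8729], [0.0000, 5.1130, -5.3365], [0.0000, 0.0000, 1.9390]]

q_1 = c_1/‖c_1‖ = (0, -1, 2, -4)/4.5826 = (0.0000, -0.2182, 0.4364, -0.8729).
r_{12} = q_1·c_2 = -1.9640.
u_2 = c_2 + 1.9640·q_1 = (4.0000, 2.5714, 1.8571, 0.2857).
‖u_2‖ = 5.1130, so q_2 = (0.7823, 0.5029, 0.3632, 0.0559).
r_{13} = q_1·c_3 = 0.8729; r_{23} = q_2·c_3 = -5.3365.
u_3 = c_3 − 0.8729·q_1 + 5.3365·q_2 = (0.1749, 0.8743, -1.4426, -0.9399).
‖u_3‖ = 1.9390, so q_3 = (0.0902, 0.4509, -0.7440, -0.4847).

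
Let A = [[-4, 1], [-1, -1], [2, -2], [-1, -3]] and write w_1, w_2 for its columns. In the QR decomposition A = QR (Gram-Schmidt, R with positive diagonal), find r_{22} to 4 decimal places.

r_{22} = 3.7779

w_1 = (-4, -1, 2, -1); ‖w_1‖ = 4.6904, so e_1 = (-0.8528, -0.2132, 0.4264, -0.2132).
e_1·w_2 = (-0.8528)·1 + (-0.2132)·(-1) + 0.4264·(-2) + (-0.2132)·(-3) = -0.8528.
u_2 = w_2 + 0.8528·e_1 = (0.2727, -1.1818, -1.6364, -3.1818).
r_{22} = ‖u_2‖ = 3.7779.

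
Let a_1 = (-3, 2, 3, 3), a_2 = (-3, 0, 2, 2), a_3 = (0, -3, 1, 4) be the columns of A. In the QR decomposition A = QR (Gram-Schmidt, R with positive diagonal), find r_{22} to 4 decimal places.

r_{22} = 1.6656

a_1 = (-3, 2, 3, 3); ‖a_1‖ = 5.5678, so e_1 = (-0.5388, 0.3592, 0.5388, 0.5388).
e_1·a_2 = (-0.5388)·(-3) + 0.3592·0 + 0.5388·2 + 0.5388·2 = 3.7717.
u_2 = a_2 − 3.7717·e_1 = (-0.9677, -1.3548, -0.0323, -0.0323).
r_{22} = ‖u_2‖ = 1.6656.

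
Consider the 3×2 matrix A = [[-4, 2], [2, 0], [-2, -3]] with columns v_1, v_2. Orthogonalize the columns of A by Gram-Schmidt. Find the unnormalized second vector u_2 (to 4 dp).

u_2 = (1.6667, 0.1667, -3.1667)

e_1 = v_1/‖v_1‖ = (-4, 2, -2)/4.8990 = (-0.8165, 0.4082, -0.4082).
r_{12} = e_1·v_2 = -0.4082.
u_2 = v_2 + 0.4082·e_1 = (1.6667, 0.1667, -3.1667).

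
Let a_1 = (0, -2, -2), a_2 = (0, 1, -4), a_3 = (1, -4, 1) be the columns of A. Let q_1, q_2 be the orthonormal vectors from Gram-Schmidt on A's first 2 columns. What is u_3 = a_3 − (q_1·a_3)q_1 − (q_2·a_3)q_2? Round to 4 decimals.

a_1 = (0, -2, -2); ‖a_1‖ = 2.8284, so q_1 = (0.0000, -0.7071, -0.7071).
q_1·a_2 = 0.0000·0 + (-0.7071)·1 + (-0.7071)·(-4) = 2.1213.
u_2 = a_2 − 2.1213·q_1 = (0.0000, 2.5000, -2.5000).
‖u_2‖ = 3.5355, so q_2 = (0.0000, 0.7071, -0.7071).
q_1·a_3 = 0.0000·1 + (-0.7071)·(-4) + (-0.7071)·1 = 2.1213; q_2·a_3 = 0.0000·1 + 0.7071·(-4) + (-0.7071)·1 = -3.5355.
u_3 = a_3 − 2.1213·q_1 + 3.5355·q_2 = (1.0000, 0.0000, 0.0000).

u_3 = (1.0000, 0.0000, 0.0000)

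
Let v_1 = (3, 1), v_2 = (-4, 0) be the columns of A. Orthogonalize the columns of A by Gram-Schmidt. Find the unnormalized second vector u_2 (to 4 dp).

u_2 = (-0.4000, 1.2000)

e_1 = v_1/‖v_1‖ = (3, 1)/3.1623 = (0.9487, 0.3162).
r_{12} = e_1·v_2 = -3.7947.
u_2 = v_2 + 3.7947·e_1 = (-0.4000, 1.2000).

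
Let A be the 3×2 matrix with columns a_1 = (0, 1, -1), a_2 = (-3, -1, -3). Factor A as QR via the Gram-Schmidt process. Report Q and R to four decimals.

Q = [[0.0000, -0.7276], [0.7071, -0.4851], [-0.7071, -0.4851]], R = [[1.4142, 1.4142], [0.0000, 4.1231]]

q_1 = a_1/‖a_1‖ = (0, 1, -1)/1.4142 = (0.0000, 0.7071, -0.7071).
r_{12} = q_1·a_2 = 1.4142.
u_2 = a_2 − 1.4142·q_1 = (-3.0000, -2.0000, -2.0000).
‖u_2‖ = 4.1231, so q_2 = (-0.7276, -0.4851, -0.4851).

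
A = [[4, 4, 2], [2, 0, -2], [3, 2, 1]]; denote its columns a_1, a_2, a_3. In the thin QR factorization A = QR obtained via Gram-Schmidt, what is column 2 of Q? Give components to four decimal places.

a_1 = (4, 2, 3); ‖a_1‖ = 5.3852, so e_1 = (0.7428, 0.3714, 0.5571).
e_1·a_2 = 0.7428·4 + 0.3714·0 + 0.5571·2 = 4.0853.
u_2 = a_2 − 4.0853·e_1 = (0.9655, -1.5172, -0.2759).
‖u_2‖ = 1.8194, so e_2 = (0.5307, -0.8339, -0.1516).

e_2 = (0.5307, -0.8339, -0.1516)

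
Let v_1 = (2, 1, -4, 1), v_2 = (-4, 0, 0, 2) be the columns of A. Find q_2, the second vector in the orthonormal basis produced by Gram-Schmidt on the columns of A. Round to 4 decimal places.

q_1 = v_1/‖v_1‖ = (2, 1, -4, 1)/4.6904 = (0.4264, 0.2132, -0.8528, 0.2132).
r_{12} = q_1·v_2 = -1.2792.
u_2 = v_2 + 1.2792·q_1 = (-3.4545, 0.2727, -1.0909, 2.2727).
‖u_2‖ = 4.2853, so q_2 = (-0.8061, 0.0636, -0.2546, 0.5304).

q_2 = (-0.8061, 0.0636, -0.2546, 0.5304)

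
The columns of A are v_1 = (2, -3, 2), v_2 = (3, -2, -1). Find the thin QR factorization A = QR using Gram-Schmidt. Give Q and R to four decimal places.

Q = [[0.4851, 0.6400], [-0.7276, -0.0826], [0.4851, -0.7639]], R = [[4.1231, 2.4254], [0.0000, 2.8491]]

v_1 = (2, -3, 2); ‖v_1‖ = 4.1231, so q_1 = (0.4851, -0.7276, 0.4851).
q_1·v_2 = 0.4851·3 + (-0.7276)·(-2) + 0.4851·(-1) = 2.4254.
u_2 = v_2 − 2.4254·q_1 = (1.8235, -0.2353, -2.1765).
‖u_2‖ = 2.8491, so q_2 = (0.6400, -0.0826, -0.7639).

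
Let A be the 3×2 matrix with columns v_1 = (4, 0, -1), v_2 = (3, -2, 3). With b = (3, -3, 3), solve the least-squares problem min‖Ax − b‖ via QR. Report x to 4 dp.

v_1 = (4, 0, -1); ‖v_1‖ = 4.1231, so e_1 = (0.9701, 0.0000, -0.2425).
e_1·v_2 = 0.9701·3 + 0.0000·(-2) + (-0.2425)·3 = 2.1828.
u_2 = v_2 − 2.1828·e_1 = (0.8824, -2.0000, 3.5294).
‖u_2‖ = 4.1515, so e_2 = (0.2125, -0.4817, 0.8501).
Qᵀb = (2.1828, 4.6333).
Back-substitute: x_2 = 4.6333/4.1515 = 1.1160.
x_1 = (2.1828 − 2.1828·1.1160)/4.1231 = -0.0614.

x = (-0.0614, 1.1160)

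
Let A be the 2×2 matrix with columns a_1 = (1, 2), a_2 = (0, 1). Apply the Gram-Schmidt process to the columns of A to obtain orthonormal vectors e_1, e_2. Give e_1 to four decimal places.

e_1 = (0.4472, 0.8944)

e_1 = a_1/‖a_1‖ = (1, 2)/2.2361 = (0.4472, 0.8944).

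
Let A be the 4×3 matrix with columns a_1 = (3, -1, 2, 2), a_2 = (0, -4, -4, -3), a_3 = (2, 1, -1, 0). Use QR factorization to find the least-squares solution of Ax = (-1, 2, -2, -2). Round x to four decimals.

a_1 = (3, -1, 2, 2); ‖a_1‖ = 4.2426, so e_1 = (0.7071, -0.2357, 0.4714, 0.4714).
e_1·a_2 = 0.7071·0 + (-0.2357)·(-4) + 0.4714·(-4) + 0.4714·(-3) = -2.3570.
u_2 = a_2 + 2.3570·e_1 = (1.6667, -4.5556, -2.8889, -1.8889).
‖u_2‖ = 5.9535, so e_2 = (0.2799, -0.7652, -0.4852, -0.3173).
e_1·a_3 = 0.7071·2 + (-0.2357)·1 + 0.4714·(-1) + 0.4714·0 = 0.7071; e_2·a_3 = 0.2799·2 + (-0.7652)·1 + (-0.4852)·(-1) + (-0.3173)·0 = 0.2799.
u_3 = a_3 − 0.7071·e_1 − 0.2799·e_2 = (1.4216, 1.3809, -1.1975, -0.2445).
‖u_3‖ = 2.3284, so e_3 = (0.6106, 0.5930, -0.5143, -0.1050).
Qᵀb = (-3.0641, -0.2053, 1.8141).
Back-substitute: x_3 = 1.8141/2.3284 = 0.7791.
x_2 = (-0.2053 − 0.2799·0.7791)/5.9535 = -0.0711.
x_1 = (-3.0641 + 2.3570·(-0.0711) − 0.7071·0.7791)/4.2426 = -0.8916.

x = (-0.8916, -0.0711, 0.7791)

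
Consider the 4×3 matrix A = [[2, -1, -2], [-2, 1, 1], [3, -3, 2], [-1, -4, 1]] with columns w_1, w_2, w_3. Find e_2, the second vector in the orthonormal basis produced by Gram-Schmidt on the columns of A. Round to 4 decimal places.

w_1 = (2, -2, 3, -1); ‖w_1‖ = 4.2426, so e_1 = (0.4714, -0.4714, 0.7071, -0.2357).
e_1·w_2 = 0.4714·(-1) + (-0.4714)·1 + 0.7071·(-3) + (-0.2357)·(-4) = -2.1213.
u_2 = w_2 + 2.1213·e_1 = (0.0000, 0.0000, -1.5000, -4.5000).
‖u_2‖ = 4.7434, so e_2 = (0.0000, 0.0000, -0.3162, -0.9487).

e_2 = (0.0000, 0.0000, -0.3162, -0.9487)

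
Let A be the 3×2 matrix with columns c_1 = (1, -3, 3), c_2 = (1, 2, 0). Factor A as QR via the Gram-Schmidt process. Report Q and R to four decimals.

Q = [[0.2294, 0.6581], [-0.6882, 0.6307], [0.6882, 0.4113]], R = [[4.3589, -1.1471], [0.0000, 1.9194]]

c_1 = (1, -3, 3); ‖c_1‖ = 4.3589, so e_1 = (0.2294, -0.6882, 0.6882).
e_1·c_2 = 0.2294·1 + (-0.6882)·2 + 0.6882·0 = -1.1471.
u_2 = c_2 + 1.1471·e_1 = (1.2632, 1.2105, 0.7895).
‖u_2‖ = 1.9194, so e_2 = (0.6581, 0.6307, 0.4113).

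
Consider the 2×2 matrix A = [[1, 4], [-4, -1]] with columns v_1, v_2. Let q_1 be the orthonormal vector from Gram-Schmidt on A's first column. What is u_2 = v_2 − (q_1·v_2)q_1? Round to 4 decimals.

q_1 = v_1/‖v_1‖ = (1, -4)/4.1231 = (0.2425, -0.9701).
r_{12} = q_1·v_2 = 1.9403.
u_2 = v_2 − 1.9403·q_1 = (3.5294, 0.8824).

u_2 = (3.5294, 0.8824)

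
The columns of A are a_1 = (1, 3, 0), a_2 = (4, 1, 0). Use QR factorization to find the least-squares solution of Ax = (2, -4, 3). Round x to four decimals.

a_1 = (1, 3, 0); ‖a_1‖ = 3.1623, so q_1 = (0.3162, 0.9487, 0.0000).
q_1·a_2 = 0.3162·4 + 0.9487·1 + 0.0000·0 = 2.2136.
u_2 = a_2 − 2.2136·q_1 = (3.3000, -1.1000, 0.0000).
‖u_2‖ = 3.4785, so q_2 = (0.9487, -0.3162, 0.0000).
Qᵀb = (-3.1623, 3.1623).
Back-substitute: x_2 = 3.1623/3.4785 = 0.9091.
x_1 = (-3.1623 − 2.2136·0.9091)/3.1623 = -1.6364.

x = (-1.6364, 0.9091)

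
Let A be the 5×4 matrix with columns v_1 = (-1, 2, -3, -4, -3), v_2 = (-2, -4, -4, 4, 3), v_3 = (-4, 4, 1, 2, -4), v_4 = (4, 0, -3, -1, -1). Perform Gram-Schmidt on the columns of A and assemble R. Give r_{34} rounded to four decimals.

r_{34} = -2.9900

v_1 = (-1, 2, -3, -4, -3); ‖v_1‖ = 6.2450, so e_1 = (-0.1601, 0.3203, -0.4804, -0.6405, -0.4804).
e_1·v_2 = (-0.1601)·(-2) + 0.3203·(-4) + (-0.4804)·(-4) + (-0.6405)·4 + (-0.4804)·3 = -3.0424.
u_2 = v_2 + 3.0424·e_1 = (-2.4872, -3.0256, -5.4615, 2.0513, 1.5385).
‖u_2‖ = 7.1933, so e_2 = (-0.3458, -0.4206, -0.7593, 0.2852, 0.2139).
e_1·v_3 = (-0.1601)·(-4) + 0.3203·4 + (-0.4804)·1 + (-0.6405)·2 + (-0.4804)·(-4) = 2.0817; e_2·v_3 = (-0.3458)·(-4) + (-0.4206)·4 + (-0.7593)·1 + 0.2852·2 + 0.2139·(-4) = -1.3438.
u_3 = v_3 − 2.0817·e_1 + 1.3438·e_2 = (-4.1313, 2.7681, 0.9797, 3.7166, -2.7126).
‖u_3‖ = 6.8455, so e_3 = (-0.6035, 0.4044, 0.1431, 0.5429, -0.3963).
r_{34} = e_3·v_4 = -2.9900.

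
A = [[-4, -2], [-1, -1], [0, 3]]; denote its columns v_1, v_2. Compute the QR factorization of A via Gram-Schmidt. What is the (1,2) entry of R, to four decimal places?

q_1 = v_1/‖v_1‖ = (-4, -1, 0)/4.1231 = (-0.9701, -0.2425, 0.0000).
r_{12} = q_1·v_2 = 2.1828.

r_{12} = 2.1828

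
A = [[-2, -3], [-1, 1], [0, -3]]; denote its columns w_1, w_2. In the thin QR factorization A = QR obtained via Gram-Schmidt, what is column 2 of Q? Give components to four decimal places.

e_2 = (-0.2673, 0.5345, -0.8018)

w_1 = (-2, -1, 0); ‖w_1‖ = 2.2361, so e_1 = (-0.8944, -0.4472, 0.0000).
e_1·w_2 = (-0.8944)·(-3) + (-0.4472)·1 + 0.0000·(-3) = 2.2361.
u_2 = w_2 − 2.2361·e_1 = (-1.0000, 2.0000, -3.0000).
‖u_2‖ = 3.7417, so e_2 = (-0.2673, 0.5345, -0.8018).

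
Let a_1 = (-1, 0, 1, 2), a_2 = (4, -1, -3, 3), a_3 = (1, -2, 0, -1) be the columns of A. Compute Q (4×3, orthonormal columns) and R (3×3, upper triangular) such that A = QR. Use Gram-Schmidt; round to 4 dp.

a_1 = (-1, 0, 1, 2); ‖a_1‖ = 2.4495, so e_1 = (-0.4082, 0.0000, 0.4082, 0.8165).
e_1·a_2 = (-0.4082)·4 + 0.0000·(-1) + 0.4082·(-3) + 0.8165·3 = -0.4082.
u_2 = a_2 + 0.4082·e_1 = (3.8333, -1.0000, -2.8333, 3.3333).
‖u_2‖ = 5.9020, so e_2 = (0.6495, -0.1694, -0.4801, 0.5648).
e_1·a_3 = (-0.4082)·1 + 0.0000·(-2) + 0.4082·0 + 0.8165·(-1) = -1.2247; e_2·a_3 = 0.6495·1 + (-0.1694)·(-2) + (-0.4801)·0 + 0.5648·(-1) = 0.4236.
u_3 = a_3 + 1.2247·e_1 − 0.4236·e_2 = (0.2249, -1.9282, 0.7033, -0.2392).
‖u_3‖ = 2.0786, so e_3 = (0.1082, -0.9277, 0.3384, -0.1151).

Q = [[-0.4082, 0.6495, 0.1082], [0.0000, -0.1694, -0.9277], [0.4082, -0.4801, 0.3384], [0.8165, 0.5648, -0.1151]], R = [[2.4495, -0.4082, -1.2247], [0.0000, 5.9020, 0.4236], [0.0000, 0.0000, 2.0786]]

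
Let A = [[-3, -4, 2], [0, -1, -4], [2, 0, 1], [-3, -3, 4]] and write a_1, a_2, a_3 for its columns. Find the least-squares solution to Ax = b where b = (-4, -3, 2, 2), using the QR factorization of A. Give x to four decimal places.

x = (0.4249, 0.6850, 0.8584)

a_1 = (-3, 0, 2, -3); ‖a_1‖ = 4.6904, so q_1 = (-0.6396, 0.0000, 0.4264, -0.6396).
q_1·a_2 = (-0.6396)·(-4) + 0.0000·(-1) + 0.4264·0 + (-0.6396)·(-3) = 4.4772.
u_2 = a_2 − 4.4772·q_1 = (-1.1364, -1.0000, -1.9091, -0.1364).
‖u_2‖ = 2.4402, so q_2 = (-0.4657, -0.4098, -0.7824, -0.0559).
q_1·a_3 = (-0.6396)·2 + 0.0000·(-4) + 0.4264·1 + (-0.6396)·4 = -3.4112; q_2·a_3 = (-0.4657)·2 + (-0.4098)·(-4) + (-0.7824)·1 + (-0.0559)·4 = -0.2980.
u_3 = a_3 + 3.4112·q_1 + 0.2980·q_2 = (-0.3206, -4.1221, 2.2214, 1.8015).
‖u_3‖ = 5.0274, so q_3 = (-0.0638, -0.8199, 0.4419, 0.3583).
Qᵀb = (2.1320, 1.4157, 4.3153).
Back-substitute: x_3 = 4.3153/5.0274 = 0.8584.
x_2 = (1.4157 + 0.2980·0.8584)/2.4402 = 0.6850.
x_1 = (2.1320 − 4.4772·0.6850 + 3.4112·0.8584)/4.6904 = 0.4249.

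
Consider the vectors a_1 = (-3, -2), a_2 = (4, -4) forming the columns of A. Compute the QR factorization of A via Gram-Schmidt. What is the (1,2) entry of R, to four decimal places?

a_1 = (-3, -2); ‖a_1‖ = 3.6056, so q_1 = (-0.8321, -0.5547).
r_{12} = q_1·a_2 = -1.1094.

r_{12} = -1.1094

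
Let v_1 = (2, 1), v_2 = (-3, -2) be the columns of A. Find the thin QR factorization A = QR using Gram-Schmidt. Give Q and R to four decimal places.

v_1 = (2, 1); ‖v_1‖ = 2.2361, so e_1 = (0.8944, 0.4472).
e_1·v_2 = 0.8944·(-3) + 0.4472·(-2) = -3.5777.
u_2 = v_2 + 3.5777·e_1 = (0.2000, -0.4000).
‖u_2‖ = 0.4472, so e_2 = (0.4472, -0.8944).

Q = [[0.8944, 0.4472], [0.4472, -0.8944]], R = [[2.2361, -3.5777], [0.0000, 0.4472]]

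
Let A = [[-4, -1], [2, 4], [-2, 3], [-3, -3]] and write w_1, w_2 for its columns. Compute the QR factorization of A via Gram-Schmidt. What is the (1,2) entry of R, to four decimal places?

w_1 = (-4, 2, -2, -3); ‖w_1‖ = 5.7446, so e_1 = (-0.6963, 0.3482, -0.3482, -0.5222).
r_{12} = e_1·w_2 = 2.6112.

r_{12} = 2.6112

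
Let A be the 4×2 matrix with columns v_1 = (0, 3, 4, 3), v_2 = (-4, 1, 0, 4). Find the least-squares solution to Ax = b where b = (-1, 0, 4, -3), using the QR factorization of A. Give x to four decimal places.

x = (0.3913, -0.4203)

v_1 = (0, 3, 4, 3); ‖v_1‖ = 5.8310, so e_1 = (0.0000, 0.5145, 0.6860, 0.5145).
e_1·v_2 = 0.0000·(-4) + 0.5145·1 + 0.6860·0 + 0.5145·4 = 2.5725.
u_2 = v_2 − 2.5725·e_1 = (-4.0000, -0.3235, -1.7647, 2.6765).
‖u_2‖ = 5.1364, so e_2 = (-0.7788, -0.0630, -0.3436, 0.5211).
Qᵀb = (1.2005, -2.1588).
Back-substitute: x_2 = -2.1588/5.1364 = -0.4203.
x_1 = (1.2005 − 2.5725·(-0.4203))/5.8310 = 0.3913.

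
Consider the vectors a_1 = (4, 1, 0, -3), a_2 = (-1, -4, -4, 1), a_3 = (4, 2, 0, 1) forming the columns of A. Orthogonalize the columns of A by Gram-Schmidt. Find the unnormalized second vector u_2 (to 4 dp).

u_2 = (0.6923, -3.5769, -4.0000, -0.2692)

e_1 = a_1/‖a_1‖ = (4, 1, 0, -3)/5.0990 = (0.7845, 0.1961, 0.0000, -0.5883).
r_{12} = e_1·a_2 = -2.1573.
u_2 = a_2 + 2.1573·e_1 = (0.6923, -3.5769, -4.0000, -0.2692).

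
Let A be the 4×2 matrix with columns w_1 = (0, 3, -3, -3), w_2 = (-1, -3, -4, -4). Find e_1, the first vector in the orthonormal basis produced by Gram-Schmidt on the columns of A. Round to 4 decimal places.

e_1 = w_1/‖w_1‖ = (0, 3, -3, -3)/5.1962 = (0.0000, 0.5774, -0.5774, -0.5774).

e_1 = (0.0000, 0.5774, -0.5774, -0.5774)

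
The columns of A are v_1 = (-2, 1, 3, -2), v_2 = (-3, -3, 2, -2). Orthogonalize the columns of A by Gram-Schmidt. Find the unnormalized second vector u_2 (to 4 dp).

u_2 = (-1.5556, -3.7222, -0.1667, -0.5556)

v_1 = (-2, 1, 3, -2); ‖v_1‖ = 4.2426, so q_1 = (-0.4714, 0.2357, 0.7071, -0.4714).
q_1·v_2 = (-0.4714)·(-3) + 0.2357·(-3) + 0.7071·2 + (-0.4714)·(-2) = 3.0641.
u_2 = v_2 − 3.0641·q_1 = (-1.5556, -3.7222, -0.1667, -0.5556).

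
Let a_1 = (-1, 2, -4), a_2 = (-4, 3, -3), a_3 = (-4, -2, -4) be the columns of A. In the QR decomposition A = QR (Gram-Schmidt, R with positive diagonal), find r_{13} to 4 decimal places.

r_{13} = 3.4915

a_1 = (-1, 2, -4); ‖a_1‖ = 4.5826, so q_1 = (-0.2182, 0.4364, -0.8729).
r_{13} = q_1·a_3 = 3.4915.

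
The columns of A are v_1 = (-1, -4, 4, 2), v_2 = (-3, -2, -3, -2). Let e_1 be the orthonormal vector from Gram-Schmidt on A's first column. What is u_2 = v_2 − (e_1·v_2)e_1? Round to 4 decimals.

v_1 = (-1, -4, 4, 2); ‖v_1‖ = 6.0828, so e_1 = (-0.1644, -0.6576, 0.6576, 0.3288).
e_1·v_2 = (-0.1644)·(-3) + (-0.6576)·(-2) + 0.6576·(-3) + 0.3288·(-2) = -0.8220.
u_2 = v_2 + 0.8220·e_1 = (-3.1351, -2.5405, -2.4595, -1.7297).

u_2 = (-3.1351, -2.5405, -2.4595, -1.7297)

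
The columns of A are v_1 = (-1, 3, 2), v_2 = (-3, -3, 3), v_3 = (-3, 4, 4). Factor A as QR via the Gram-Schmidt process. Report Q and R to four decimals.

v_1 = (-1, 3, 2); ‖v_1‖ = 3.7417, so e_1 = (-0.2673, 0.8018, 0.5345).
e_1·v_2 = (-0.2673)·(-3) + 0.8018·(-3) + 0.5345·3 = 0.0000.
u_2 = v_2 + 0.0000·e_1 = (-3.0000, -3.0000, 3.0000).
‖u_2‖ = 5.1962, so e_2 = (-0.5774, -0.5774, 0.5774).
e_1·v_3 = (-0.2673)·(-3) + 0.8018·4 + 0.5345·4 = 6.1470; e_2·v_3 = (-0.5774)·(-3) + (-0.5774)·4 + 0.5774·4 = 1.7321.
u_3 = v_3 − 6.1470·e_1 − 1.7321·e_2 = (-0.3571, 0.0714, -0.2857).
‖u_3‖ = 0.4629, so e_3 = (-0.7715, 0.1543, -0.6172).

Q = [[-0.2673, -0.5774, -0.7715], [0.8018, -0.5774, 0.1543], [0.5345, 0.5774, -0.6172]], R = [[3.7417, 0.0000, 6.1470], [0.0000, 5.1962, 1.7321], [0.0000, 0.0000, 0.4629]]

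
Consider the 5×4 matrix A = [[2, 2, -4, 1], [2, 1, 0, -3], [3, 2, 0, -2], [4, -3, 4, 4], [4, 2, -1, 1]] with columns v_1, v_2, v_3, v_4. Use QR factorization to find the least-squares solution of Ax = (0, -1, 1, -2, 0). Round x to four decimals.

v_1 = (2, 2, 3, 4, 4); ‖v_1‖ = 7.0000, so q_1 = (0.2857, 0.2857, 0.4286, 0.5714, 0.5714).
q_1·v_2 = 0.2857·2 + 0.2857·1 + 0.4286·2 + 0.5714·(-3) + 0.5714·2 = 1.1429.
u_2 = v_2 − 1.1429·q_1 = (1.6735, 0.6735, 1.5102, -3.6531, 1.3469).
‖u_2‖ = 4.5491, so q_2 = (0.3679, 0.1480, 0.3320, -0.8030, 0.2961).
q_1·v_3 = 0.2857·(-4) + 0.2857·0 + 0.4286·0 + 0.5714·4 + 0.5714·(-1) = 0.5714; q_2·v_3 = 0.3679·(-4) + 0.1480·0 + 0.3320·0 + (-0.8030)·4 + 0.2961·(-1) = -4.9797.
u_3 = v_3 − 0.5714·q_1 + 4.9797·q_2 = (-2.3314, 0.5740, 1.4083, -0.3254, 0.1479).
‖u_3‖ = 2.8064, so q_3 = (-0.8307, 0.2045, 0.5018, -0.1160, 0.0527).
q_1·v_4 = 0.2857·1 + 0.2857·(-3) + 0.4286·(-2) + 0.5714·4 + 0.5714·1 = 1.4286; q_2·v_4 = 0.3679·1 + 0.1480·(-3) + 0.3320·(-2) + (-0.8030)·4 + 0.2961·1 = -3.6563; q_3·v_4 = (-0.8307)·1 + 0.2045·(-3) + 0.5018·(-2) + (-0.1160)·4 + 0.0527·1 = -2.8591.
u_4 = v_4 − 1.4286·q_1 + 3.6563·q_2 + 2.8591·q_3 = (-0.4383, -2.2821, 0.0363, -0.0840, 1.4170).
‖u_4‖ = 2.7233, so q_4 = (-0.1609, -0.8380, 0.0133, -0.0309, 0.5203).
Qᵀb = (-1.0000, 1.7900, 0.5292, 0.9130).
Back-substitute: x_4 = 0.9130/2.7233 = 0.3353.
x_3 = (0.5292 + 2.8591·0.3353)/2.8064 = 0.5301.
x_2 = (1.7900 + 4.9797·0.5301 + 3.6563·0.3353)/4.5491 = 1.2433.
x_1 = (-1.0000 − 1.1429·1.2433 − 0.5714·0.5301 − 1.4286·0.3353)/7.0000 = -0.4575.

x = (-0.4575, 1.2433, 0.5301, 0.3353)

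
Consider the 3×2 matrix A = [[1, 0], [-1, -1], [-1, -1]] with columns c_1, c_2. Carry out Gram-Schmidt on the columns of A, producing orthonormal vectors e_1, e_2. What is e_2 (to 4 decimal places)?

e_2 = (-0.8165, -0.4082, -0.4082)

e_1 = c_1/‖c_1‖ = (1, -1, -1)/1.7321 = (0.5774, -0.5774, -0.5774).
r_{12} = e_1·c_2 = 1.1547.
u_2 = c_2 − 1.1547·e_1 = (-0.6667, -0.3333, -0.3333).
‖u_2‖ = 0.8165, so e_2 = (-0.8165, -0.4082, -0.4082).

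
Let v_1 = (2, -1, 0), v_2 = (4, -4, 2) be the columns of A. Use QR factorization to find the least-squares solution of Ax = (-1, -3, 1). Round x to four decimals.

x = (-2.3333, 1.0556)

v_1 = (2, -1, 0); ‖v_1‖ = 2.2361, so e_1 = (0.8944, -0.4472, 0.0000).
e_1·v_2 = 0.8944·4 + (-0.4472)·(-4) + 0.0000·2 = 5.3666.
u_2 = v_2 − 5.3666·e_1 = (-0.8000, -1.6000, 2.0000).
‖u_2‖ = 2.6833, so e_2 = (-0.2981, -0.5963, 0.7454).
Qᵀb = (0.4472, 2.8324).
Back-substitute: x_2 = 2.8324/2.6833 = 1.0556.
x_1 = (0.4472 − 5.3666·1.0556)/2.2361 = -2.3333.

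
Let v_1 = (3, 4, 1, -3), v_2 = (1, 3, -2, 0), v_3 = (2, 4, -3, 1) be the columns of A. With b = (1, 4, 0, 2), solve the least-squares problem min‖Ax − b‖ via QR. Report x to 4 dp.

x = (0.1913, -1.1694, 1.3443)

q_1 = v_1/‖v_1‖ = (3, 4, 1, -3)/5.9161 = (0.5071, 0.6761, 0.1690, -0.5071).
r_{12} = q_1·v_2 = 2.1974.
u_2 = v_2 − 2.1974·q_1 = (-0.1143, 1.5143, -2.3714, 1.1143).
‖u_2‖ = 3.0284, so q_2 = (-0.0377, 0.5000, -0.7831, 0.3679).
r_{13} = q_1·v_3 = 2.7045; r_{23} = q_2·v_3 = 4.6417.
u_3 = v_3 − 2.7045·q_1 − 4.6417·q_2 = (0.8037, -0.1495, 0.1776, 0.6636).
‖u_3‖ = 1.0678, so q_3 = (0.7527, -0.1400, 0.1663, 0.6214).
Qᵀb = (2.1974, 2.6982, 1.4354).
Back-substitute: x_3 = 1.4354/1.0678 = 1.3443.
x_2 = (2.6982 − 4.6417·1.3443)/3.0284 = -1.1694.
x_1 = (2.1974 − 2.1974·(-1.1694) − 2.7045·1.3443)/5.9161 = 0.1913.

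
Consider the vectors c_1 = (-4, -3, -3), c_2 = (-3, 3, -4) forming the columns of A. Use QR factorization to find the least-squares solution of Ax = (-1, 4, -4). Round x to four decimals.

x = (-0.3534, 1.0677)

c_1 = (-4, -3, -3); ‖c_1‖ = 5.8310, so e_1 = (-0.6860, -0.5145, -0.5145).
e_1·c_2 = (-0.6860)·(-3) + (-0.5145)·3 + (-0.5145)·(-4) = 2.5725.
u_2 = c_2 − 2.5725·e_1 = (-1.2353, 4.3235, -2.6765).
‖u_2‖ = 5.2328, so e_2 = (-0.2361, 0.8262, -0.5115).
Qᵀb = (0.6860, 5.5869).
Back-substitute: x_2 = 5.5869/5.2328 = 1.0677.
x_1 = (0.6860 − 2.5725·1.0677)/5.8310 = -0.3534.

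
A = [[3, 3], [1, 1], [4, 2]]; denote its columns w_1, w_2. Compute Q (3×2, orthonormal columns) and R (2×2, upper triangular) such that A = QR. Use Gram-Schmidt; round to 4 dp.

e_1 = w_1/‖w_1‖ = (3, 1, 4)/5.0990 = (0.5883, 0.1961, 0.7845).
r_{12} = e_1·w_2 = 3.5301.
u_2 = w_2 − 3.5301·e_1 = (0.9231, 0.3077, -0.7692).
‖u_2‖ = 1.2403, so e_2 = (0.7442, 0.2481, -0.6202).

Q = [[0.5883, 0.7442], [0.1961, 0.2481], [0.7845, -0.6202]], R = [[5.0990, 3.5301], [0.0000, 1.2403]]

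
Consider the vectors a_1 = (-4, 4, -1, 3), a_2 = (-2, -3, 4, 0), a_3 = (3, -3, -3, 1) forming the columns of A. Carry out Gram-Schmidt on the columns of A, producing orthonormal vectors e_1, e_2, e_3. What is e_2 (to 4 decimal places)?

e_1 = a_1/‖a_1‖ = (-4, 4, -1, 3)/6.4807 = (-0.6172, 0.6172, -0.1543, 0.4629).
r_{12} = e_1·a_2 = -1.2344.
u_2 = a_2 + 1.2344·e_1 = (-2.7619, -2.2381, 3.8095, 0.5714).
‖u_2‖ = 5.2418, so e_2 = (-0.5269, -0.4270, 0.7268, 0.1090).

e_2 = (-0.5269, -0.4270, 0.7268, 0.1090)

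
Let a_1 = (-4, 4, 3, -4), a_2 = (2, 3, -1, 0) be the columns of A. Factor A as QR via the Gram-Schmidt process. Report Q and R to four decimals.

e_1 = a_1/‖a_1‖ = (-4, 4, 3, -4)/7.5498 = (-0.5298, 0.5298, 0.3974, -0.5298).
r_{12} = e_1·a_2 = 0.1325.
u_2 = a_2 − 0.1325·e_1 = (2.0702, 2.9298, -1.0526, 0.0702).
‖u_2‖ = 3.7393, so e_2 = (0.5536, 0.7835, -0.2815, 0.0188).

Q = [[-0.5298, 0.5536], [0.5298, 0.7835], [0.3974, -0.2815], [-0.5298, 0.0188]], R = [[7.5498, 0.1325], [0.0000, 3.7393]]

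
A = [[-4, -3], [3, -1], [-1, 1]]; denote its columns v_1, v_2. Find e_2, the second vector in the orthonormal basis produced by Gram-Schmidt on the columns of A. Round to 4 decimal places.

e_2 = (-0.6055, -0.6581, 0.4475)

e_1 = v_1/‖v_1‖ = (-4, 3, -1)/5.0990 = (-0.7845, 0.5883, -0.1961).
r_{12} = e_1·v_2 = 1.5689.
u_2 = v_2 − 1.5689·e_1 = (-1.7692, -1.9231, 1.3077).
‖u_2‖ = 2.9221, so e_2 = (-0.6055, -0.6581, 0.4475).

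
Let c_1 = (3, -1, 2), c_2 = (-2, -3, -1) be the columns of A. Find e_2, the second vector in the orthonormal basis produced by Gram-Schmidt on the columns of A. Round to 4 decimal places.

c_1 = (3, -1, 2); ‖c_1‖ = 3.7417, so e_1 = (0.8018, -0.2673, 0.5345).
e_1·c_2 = 0.8018·(-2) + (-0.2673)·(-3) + 0.5345·(-1) = -1.3363.
u_2 = c_2 + 1.3363·e_1 = (-0.9286, -3.3571, -0.2857).
‖u_2‖ = 3.4949, so e_2 = (-0.2657, -0.9606, -0.0818).

e_2 = (-0.2657, -0.9606, -0.0818)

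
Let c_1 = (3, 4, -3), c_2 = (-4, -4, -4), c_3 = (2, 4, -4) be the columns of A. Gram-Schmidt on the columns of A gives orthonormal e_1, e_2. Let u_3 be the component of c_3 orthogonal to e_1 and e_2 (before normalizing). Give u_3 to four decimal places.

u_3 = (-0.4884, 0.4186, 0.0698)

e_1 = c_1/‖c_1‖ = (3, 4, -3)/5.8310 = (0.5145, 0.6860, -0.5145).
r_{12} = e_1·c_2 = -2.7440.
u_2 = c_2 + 2.7440·e_1 = (-2.5882, -2.1176, -5.4118).
‖u_2‖ = 6.3616, so e_2 = (-0.4068, -0.3329, -0.8507).
r_{13} = e_1·c_3 = 5.8310; r_{23} = e_2·c_3 = 1.2575.
u_3 = c_3 − 5.8310·e_1 − 1.2575·e_2 = (-0.4884, 0.4186, 0.0698).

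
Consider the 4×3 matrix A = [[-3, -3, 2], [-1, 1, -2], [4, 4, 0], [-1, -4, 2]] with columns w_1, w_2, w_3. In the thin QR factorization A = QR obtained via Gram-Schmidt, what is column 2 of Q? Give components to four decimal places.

w_1 = (-3, -1, 4, -1); ‖w_1‖ = 5.1962, so q_1 = (-0.5774, -0.1925, 0.7698, -0.1925).
q_1·w_2 = (-0.5774)·(-3) + (-0.1925)·1 + 0.7698·4 + (-0.1925)·(-4) = 5.3886.
u_2 = w_2 − 5.3886·q_1 = (0.1111, 2.0370, -0.1481, -2.9630).
‖u_2‖ = 3.6004, so q_2 = (0.0309, 0.5658, -0.0411, -0.8230).

q_2 = (0.0309, 0.5658, -0.0411, -0.8230)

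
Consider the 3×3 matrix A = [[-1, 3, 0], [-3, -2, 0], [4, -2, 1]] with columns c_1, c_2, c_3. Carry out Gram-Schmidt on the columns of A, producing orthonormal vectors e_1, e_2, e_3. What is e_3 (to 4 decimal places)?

e_3 = (0.6856, 0.4897, 0.5387)

e_1 = c_1/‖c_1‖ = (-1, -3, 4)/5.0990 = (-0.1961, -0.5883, 0.7845).
r_{12} = e_1·c_2 = -0.9806.
u_2 = c_2 + 0.9806·e_1 = (2.8077, -2.5769, -1.2308).
‖u_2‖ = 4.0048, so e_2 = (0.7011, -0.6435, -0.3073).
r_{13} = e_1·c_3 = 0.7845; r_{23} = e_2·c_3 = -0.3073.
u_3 = c_3 − 0.7845·e_1 + 0.3073·e_2 = (0.3693, 0.2638, 0.2902).
‖u_3‖ = 0.5387, so e_3 = (0.6856, 0.4897, 0.5387).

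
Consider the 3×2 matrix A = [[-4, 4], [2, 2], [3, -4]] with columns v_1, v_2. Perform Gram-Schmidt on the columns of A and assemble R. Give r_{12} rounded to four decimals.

r_{12} = -4.4567

v_1 = (-4, 2, 3); ‖v_1‖ = 5.3852, so q_1 = (-0.7428, 0.3714, 0.5571).
r_{12} = q_1·v_2 = -4.4567.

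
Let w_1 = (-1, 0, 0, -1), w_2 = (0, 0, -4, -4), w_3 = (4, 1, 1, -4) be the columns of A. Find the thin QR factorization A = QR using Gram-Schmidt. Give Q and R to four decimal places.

Q = [[-0.7071, 0.4082, 0.5669], [0.0000, 0.0000, 0.1890], [0.0000, -0.8165, 0.5669], [-0.7071, -0.4082, -0.5669]], R = [[1.4142, 2.8284, 0.0000], [0.0000, 4.8990, 2.4495], [0.0000, 0.0000, 5.2915]]

e_1 = w_1/‖w_1‖ = (-1, 0, 0, -1)/1.4142 = (-0.7071, 0.0000, 0.0000, -0.7071).
r_{12} = e_1·w_2 = 2.8284.
u_2 = w_2 − 2.8284·e_1 = (2.0000, 0.0000, -4.0000, -2.0000).
‖u_2‖ = 4.8990, so e_2 = (0.4082, 0.0000, -0.8165, -0.4082).
r_{13} = e_1·w_3 = 0.0000; r_{23} = e_2·w_3 = 2.4495.
u_3 = w_3 + 0.0000·e_1 − 2.4495·e_2 = (3.0000, 1.0000, 3.0000, -3.0000).
‖u_3‖ = 5.2915, so e_3 = (0.5669, 0.1890, 0.5669, -0.5669).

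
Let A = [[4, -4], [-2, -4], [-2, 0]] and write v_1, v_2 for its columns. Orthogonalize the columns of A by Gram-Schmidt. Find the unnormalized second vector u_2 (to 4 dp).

v_1 = (4, -2, -2); ‖v_1‖ = 4.8990, so q_1 = (0.8165, -0.4082, -0.4082).
q_1·v_2 = 0.8165·(-4) + (-0.4082)·(-4) + (-0.4082)·0 = -1.6330.
u_2 = v_2 + 1.6330·q_1 = (-2.6667, -4.6667, -0.6667).

u_2 = (-2.6667, -4.6667, -0.6667)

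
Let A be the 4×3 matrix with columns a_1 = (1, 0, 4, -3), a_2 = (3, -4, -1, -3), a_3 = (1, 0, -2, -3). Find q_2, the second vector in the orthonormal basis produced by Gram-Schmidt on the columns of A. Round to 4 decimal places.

q_2 = (0.4720, -0.7012, -0.3911, -0.3641)

a_1 = (1, 0, 4, -3); ‖a_1‖ = 5.0990, so q_1 = (0.1961, 0.0000, 0.7845, -0.5883).
q_1·a_2 = 0.1961·3 + 0.0000·(-4) + 0.7845·(-1) + (-0.5883)·(-3) = 1.5689.
u_2 = a_2 − 1.5689·q_1 = (2.6923, -4.0000, -2.2308, -2.0769).
‖u_2‖ = 5.7042, so q_2 = (0.4720, -0.7012, -0.3911, -0.3641).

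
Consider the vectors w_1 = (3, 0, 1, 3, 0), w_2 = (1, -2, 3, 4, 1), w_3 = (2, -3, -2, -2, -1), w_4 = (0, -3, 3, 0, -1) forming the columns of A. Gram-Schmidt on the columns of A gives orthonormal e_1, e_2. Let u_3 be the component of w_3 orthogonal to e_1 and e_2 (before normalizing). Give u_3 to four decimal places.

u_3 = (1.6415, -3.7321, -1.1434, -1.2604, -0.6340)

e_1 = w_1/‖w_1‖ = (3, 0, 1, 3, 0)/4.3589 = (0.6882, 0.0000, 0.2294, 0.6882, 0.0000).
r_{12} = e_1·w_2 = 4.1295.
u_2 = w_2 − 4.1295·e_1 = (-1.8421, -2.0000, 2.0526, 1.1579, 1.0000).
‖u_2‖ = 3.7346, so e_2 = (-0.4933, -0.5355, 0.5496, 0.3100, 0.2678).
r_{13} = e_1·w_3 = -0.4588; r_{23} = e_2·w_3 = -1.3670.
u_3 = w_3 + 0.4588·e_1 + 1.3670·e_2 = (1.6415, -3.7321, -1.1434, -1.2604, -0.6340).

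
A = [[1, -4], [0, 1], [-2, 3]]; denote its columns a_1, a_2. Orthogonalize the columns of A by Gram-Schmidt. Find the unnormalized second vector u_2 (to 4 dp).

u_2 = (-2.0000, 1.0000, -1.0000)

a_1 = (1, 0, -2); ‖a_1‖ = 2.2361, so e_1 = (0.4472, 0.0000, -0.8944).
e_1·a_2 = 0.4472·(-4) + 0.0000·1 + (-0.8944)·3 = -4.4721.
u_2 = a_2 + 4.4721·e_1 = (-2.0000, 1.0000, -1.0000).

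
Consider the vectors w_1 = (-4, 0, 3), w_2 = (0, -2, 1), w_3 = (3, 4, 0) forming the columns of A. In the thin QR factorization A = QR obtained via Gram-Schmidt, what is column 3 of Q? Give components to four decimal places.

e_1 = w_1/‖w_1‖ = (-4, 0, 3)/5.0000 = (-0.8000, 0.0000, 0.6000).
r_{12} = e_1·w_2 = 0.6000.
u_2 = w_2 − 0.6000·e_1 = (0.4800, -2.0000, 0.6400).
‖u_2‖ = 2.1541, so e_2 = (0.2228, -0.9285, 0.2971).
r_{13} = e_1·w_3 = -2.4000; r_{23} = e_2·w_3 = -3.0454.
u_3 = w_3 + 2.4000·e_1 + 3.0454·e_2 = (1.7586, 1.1724, 2.3448).
‖u_3‖ = 3.1568, so e_3 = (0.5571, 0.3714, 0.7428).

e_3 = (0.5571, 0.3714, 0.7428)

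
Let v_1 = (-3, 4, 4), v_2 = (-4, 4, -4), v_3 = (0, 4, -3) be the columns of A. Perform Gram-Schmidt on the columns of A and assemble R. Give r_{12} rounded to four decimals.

q_1 = v_1/‖v_1‖ = (-3, 4, 4)/6.4031 = (-0.4685, 0.6247, 0.6247).
r_{12} = q_1·v_2 = 1.8741.

r_{12} = 1.8741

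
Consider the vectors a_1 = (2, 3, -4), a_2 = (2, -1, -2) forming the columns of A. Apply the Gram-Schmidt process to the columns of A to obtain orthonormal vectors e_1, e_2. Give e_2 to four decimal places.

e_2 = (0.5536, -0.7751, -0.3045)

a_1 = (2, 3, -4); ‖a_1‖ = 5.3852, so e_1 = (0.3714, 0.5571, -0.7428).
e_1·a_2 = 0.3714·2 + 0.5571·(-1) + (-0.7428)·(-2) = 1.6713.
u_2 = a_2 − 1.6713·e_1 = (1.3793, -1.9310, -0.7586).
‖u_2‖ = 2.4914, so e_2 = (0.5536, -0.7751, -0.3045).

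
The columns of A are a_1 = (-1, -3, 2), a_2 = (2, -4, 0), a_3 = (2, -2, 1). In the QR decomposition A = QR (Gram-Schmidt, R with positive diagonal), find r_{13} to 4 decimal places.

r_{13} = 1.6036

a_1 = (-1, -3, 2); ‖a_1‖ = 3.7417, so q_1 = (-0.2673, -0.8018, 0.5345).
r_{13} = q_1·a_3 = 1.6036.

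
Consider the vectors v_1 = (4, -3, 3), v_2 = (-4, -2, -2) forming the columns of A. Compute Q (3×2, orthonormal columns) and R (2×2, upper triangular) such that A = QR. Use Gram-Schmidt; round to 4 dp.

Q = [[0.6860, -0.5218], [-0.5145, -0.8407], [0.5145, -0.1449]], R = [[5.8310, -2.7440], [0.0000, 4.0584]]

e_1 = v_1/‖v_1‖ = (4, -3, 3)/5.8310 = (0.6860, -0.5145, 0.5145).
r_{12} = e_1·v_2 = -2.7440.
u_2 = v_2 + 2.7440·e_1 = (-2.1176, -3.4118, -0.5882).
‖u_2‖ = 4.0584, so e_2 = (-0.5218, -0.8407, -0.1449).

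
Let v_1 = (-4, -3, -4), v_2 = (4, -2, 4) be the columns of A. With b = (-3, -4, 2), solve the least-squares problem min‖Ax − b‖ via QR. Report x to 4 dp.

v_1 = (-4, -3, -4); ‖v_1‖ = 6.4031, so q_1 = (-0.6247, -0.4685, -0.6247).
q_1·v_2 = (-0.6247)·4 + (-0.4685)·(-2) + (-0.6247)·4 = -4.0605.
u_2 = v_2 + 4.0605·q_1 = (1.4634, -3.9024, 1.4634).
‖u_2‖ = 4.4173, so q_2 = (0.3313, -0.8835, 0.3313).
Qᵀb = (2.4988, 3.2025).
Back-substitute: x_2 = 3.2025/4.4173 = 0.7250.
x_1 = (2.4988 + 4.0605·0.7250)/6.4031 = 0.8500.

x = (0.8500, 0.7250)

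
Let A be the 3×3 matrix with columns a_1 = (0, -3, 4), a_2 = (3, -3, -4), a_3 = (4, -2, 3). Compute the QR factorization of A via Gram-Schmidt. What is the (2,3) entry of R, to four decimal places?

r_{23} = 1.9504

a_1 = (0, -3, 4); ‖a_1‖ = 5.0000, so e_1 = (0.0000, -0.6000, 0.8000).
e_1·a_2 = 0.0000·3 + (-0.6000)·(-3) + 0.8000·(-4) = -1.4000.
u_2 = a_2 + 1.4000·e_1 = (3.0000, -3.8400, -2.8800).
‖u_2‖ = 5.6604, so e_2 = (0.5300, -0.6784, -0.5088).
r_{23} = e_2·a_3 = 1.9504.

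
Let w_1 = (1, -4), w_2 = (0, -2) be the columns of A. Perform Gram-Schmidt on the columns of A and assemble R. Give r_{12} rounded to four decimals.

r_{12} = 1.9403

w_1 = (1, -4); ‖w_1‖ = 4.1231, so e_1 = (0.2425, -0.9701).
r_{12} = e_1·w_2 = 1.9403.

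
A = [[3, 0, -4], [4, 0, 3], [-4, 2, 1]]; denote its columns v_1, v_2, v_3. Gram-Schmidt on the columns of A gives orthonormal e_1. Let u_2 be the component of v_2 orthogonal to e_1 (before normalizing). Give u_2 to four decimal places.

u_2 = (0.5854, 0.7805, 1.2195)

v_1 = (3, 4, -4); ‖v_1‖ = 6.4031, so e_1 = (0.4685, 0.6247, -0.6247).
e_1·v_2 = 0.4685·0 + 0.6247·0 + (-0.6247)·2 = -1.2494.
u_2 = v_2 + 1.2494·e_1 = (0.5854, 0.7805, 1.2195).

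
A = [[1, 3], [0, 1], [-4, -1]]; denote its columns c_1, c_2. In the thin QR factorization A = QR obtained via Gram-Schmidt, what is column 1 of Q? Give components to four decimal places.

e_1 = (0.2425, 0.0000, -0.9701)

c_1 = (1, 0, -4); ‖c_1‖ = 4.1231, so e_1 = (0.2425, 0.0000, -0.9701).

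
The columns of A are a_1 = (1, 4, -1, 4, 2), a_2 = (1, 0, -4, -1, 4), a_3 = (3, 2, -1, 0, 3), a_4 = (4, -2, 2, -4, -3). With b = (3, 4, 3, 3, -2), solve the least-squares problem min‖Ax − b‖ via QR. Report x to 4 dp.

a_1 = (1, 4, -1, 4, 2); ‖a_1‖ = 6.1644, so e_1 = (0.1622, 0.6489, -0.1622, 0.6489, 0.3244).
e_1·a_2 = 0.1622·1 + 0.6489·0 + (-0.1622)·(-4) + 0.6489·(-1) + 0.3244·4 = 1.4600.
u_2 = a_2 − 1.4600·e_1 = (0.7632, -0.9474, -3.7632, -1.9474, 3.5263).
‖u_2‖ = 5.6452, so e_2 = (0.1352, -0.1678, -0.6666, -0.3450, 0.6247).
e_1·a_3 = 0.1622·3 + 0.6489·2 + (-0.1622)·(-1) + 0.6489·0 + 0.3244·3 = 2.9200; e_2·a_3 = 0.1352·3 + (-0.1678)·2 + (-0.6666)·(-1) + (-0.3450)·0 + 0.6247·3 = 2.6105.
u_3 = a_3 − 2.9200·e_1 − 2.6105·e_2 = (2.1734, 0.5434, 1.2139, -0.9942, 0.4220).
‖u_3‖ = 2.7675, so e_3 = (0.7853, 0.1963, 0.4386, -0.3593, 0.1525).
e_1·a_4 = 0.1622·4 + 0.6489·(-2) + (-0.1622)·2 + 0.6489·(-4) + 0.3244·(-3) = -4.5422; e_2·a_4 = 0.1352·4 + (-0.1678)·(-2) + (-0.6666)·2 + (-0.3450)·(-4) + 0.6247·(-3) = -0.9510; e_3·a_4 = 0.7853·4 + 0.1963·(-2) + 0.4386·2 + (-0.3593)·(-4) + 0.1525·(-3) = 4.6055.
u_4 = a_4 + 4.5422·e_1 + 0.9510·e_2 − 4.6055·e_3 = (1.2485, -0.1164, -1.3908, 0.2739, -1.6345).
‖u_4‖ = 2.5007, so e_4 = (0.4993, -0.0466, -0.5562, 0.1095, -0.6536).
Qᵀb = (3.8933, -4.5497, 3.0745, 1.2788).
Back-substitute: x_4 = 1.2788/2.5007 = 0.5114.
x_3 = (3.0745 − 4.6055·0.5114)/2.7675 = 0.2599.
x_2 = (-4.5497 − 2.6105·0.2599 + 0.9510·0.5114)/5.6452 = -0.8400.
x_1 = (3.8933 − 1.4600·(-0.8400) − 2.9200·0.2599 + 4.5422·0.5114)/6.1644 = 1.0842.

x = (1.0842, -0.8400, 0.2599, 0.5114)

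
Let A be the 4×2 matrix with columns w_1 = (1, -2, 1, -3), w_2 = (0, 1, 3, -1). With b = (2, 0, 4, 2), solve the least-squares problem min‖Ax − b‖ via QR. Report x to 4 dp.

x = (-0.2685, 1.0067)

w_1 = (1, -2, 1, -3); ‖w_1‖ = 3.8730, so e_1 = (0.2582, -0.5164, 0.2582, -0.7746).
e_1·w_2 = 0.2582·0 + (-0.5164)·1 + 0.2582·3 + (-0.7746)·(-1) = 1.0328.
u_2 = w_2 − 1.0328·e_1 = (-0.2667, 1.5333, 2.7333, -0.2000).
‖u_2‖ = 3.1517, so e_2 = (-0.0846, 0.4865, 0.8673, -0.0635).
Qᵀb = (0.0000, 3.1729).
Back-substitute: x_2 = 3.1729/3.1517 = 1.0067.
x_1 = (0.0000 − 1.0328·1.0067)/3.8730 = -0.2685.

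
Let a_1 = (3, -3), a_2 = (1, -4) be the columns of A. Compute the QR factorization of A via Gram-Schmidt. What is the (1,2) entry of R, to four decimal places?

r_{12} = 3.5355

a_1 = (3, -3); ‖a_1‖ = 4.2426, so e_1 = (0.7071, -0.7071).
r_{12} = e_1·a_2 = 3.5355.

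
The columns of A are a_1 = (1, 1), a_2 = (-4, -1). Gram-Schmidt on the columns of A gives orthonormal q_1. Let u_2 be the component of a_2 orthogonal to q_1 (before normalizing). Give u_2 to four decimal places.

a_1 = (1, 1); ‖a_1‖ = 1.4142, so q_1 = (0.7071, 0.7071).
q_1·a_2 = 0.7071·(-4) + 0.7071·(-1) = -3.5355.
u_2 = a_2 + 3.5355·q_1 = (-1.5000, 1.5000).

u_2 = (-1.5000, 1.5000)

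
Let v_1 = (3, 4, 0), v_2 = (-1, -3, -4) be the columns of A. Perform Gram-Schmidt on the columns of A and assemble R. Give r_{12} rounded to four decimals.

r_{12} = -3.0000

v_1 = (3, 4, 0); ‖v_1‖ = 5.0000, so q_1 = (0.6000, 0.8000, 0.0000).
r_{12} = q_1·v_2 = -3.0000.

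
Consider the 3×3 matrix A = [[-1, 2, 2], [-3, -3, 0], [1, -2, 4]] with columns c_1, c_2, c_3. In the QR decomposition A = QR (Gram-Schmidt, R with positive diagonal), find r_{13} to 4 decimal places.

c_1 = (-1, -3, 1); ‖c_1‖ = 3.3166, so q_1 = (-0.3015, -0.9045, 0.3015).
r_{13} = q_1·c_3 = 0.6030.

r_{13} = 0.6030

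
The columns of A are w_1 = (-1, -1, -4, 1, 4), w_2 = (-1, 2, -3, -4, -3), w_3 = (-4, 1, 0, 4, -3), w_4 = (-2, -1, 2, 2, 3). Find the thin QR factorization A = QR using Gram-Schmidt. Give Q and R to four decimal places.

w_1 = (-1, -1, -4, 1, 4); ‖w_1‖ = 5.9161, so q_1 = (-0.1690, -0.1690, -0.6761, 0.1690, 0.6761).
q_1·w_2 = (-0.1690)·(-1) + (-0.1690)·2 + (-0.6761)·(-3) + 0.1690·(-4) + 0.6761·(-3) = -0.8452.
u_2 = w_2 + 0.8452·q_1 = (-1.1429, 1.8571, -3.5714, -3.8571, -2.4286).
‖u_2‖ = 6.1875, so q_2 = (-0.1847, 0.3001, -0.5772, -0.6234, -0.3925).
q_1·w_3 = (-0.1690)·(-4) + (-0.1690)·1 + (-0.6761)·0 + 0.1690·4 + 0.6761·(-3) = -0.8452; q_2·w_3 = (-0.1847)·(-4) + 0.3001·1 + (-0.5772)·0 + (-0.6234)·4 + (-0.3925)·(-3) = -0.2771.
u_3 = w_3 + 0.8452·q_1 + 0.2771·q_2 = (-4.1940, 0.9403, -0.7313, 3.9701, -2.5373).
‖u_3‖ = 6.4194, so q_3 = (-0.6533, 0.1465, -0.1139, 0.6185, -0.3953).
q_1·w_4 = (-0.1690)·(-2) + (-0.1690)·(-1) + (-0.6761)·2 + 0.1690·2 + 0.6761·3 = 1.5213; q_2·w_4 = (-0.1847)·(-2) + 0.3001·(-1) + (-0.5772)·2 + (-0.6234)·2 + (-0.3925)·3 = -3.5094; q_3·w_4 = (-0.6533)·(-2) + 0.1465·(-1) + (-0.1139)·2 + 0.6185·2 + (-0.3953)·3 = 0.9835.
u_4 = w_4 − 1.5213·q_1 + 3.5094·q_2 − 0.9835·q_3 = (-1.7485, 0.1664, 1.1150, -1.0530, 0.9828).
‖u_4‖ = 2.5304, so q_4 = (-0.6910, 0.0658, 0.4407, -0.4162, 0.3884).

Q = [[-0.1690, -0.1847, -0.6533, -0.6910], [-0.1690, 0.3001, 0.1465, 0.0658], [-0.6761, -0.5772, -0.1139, 0.4407], [0.1690, -0.6234, 0.6185, -0.4162], [0.6761, -0.3925, -0.3953, 0.3884]], R = [[5.9161, -0.8452, -0.8452, 1.5213], [0.0000, 6.1875, -0.2771, -3.5094], [0.0000, 0.0000, 6.4194, 0.9835], [0.0000, 0.0000, 0.0000, 2.5304]]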